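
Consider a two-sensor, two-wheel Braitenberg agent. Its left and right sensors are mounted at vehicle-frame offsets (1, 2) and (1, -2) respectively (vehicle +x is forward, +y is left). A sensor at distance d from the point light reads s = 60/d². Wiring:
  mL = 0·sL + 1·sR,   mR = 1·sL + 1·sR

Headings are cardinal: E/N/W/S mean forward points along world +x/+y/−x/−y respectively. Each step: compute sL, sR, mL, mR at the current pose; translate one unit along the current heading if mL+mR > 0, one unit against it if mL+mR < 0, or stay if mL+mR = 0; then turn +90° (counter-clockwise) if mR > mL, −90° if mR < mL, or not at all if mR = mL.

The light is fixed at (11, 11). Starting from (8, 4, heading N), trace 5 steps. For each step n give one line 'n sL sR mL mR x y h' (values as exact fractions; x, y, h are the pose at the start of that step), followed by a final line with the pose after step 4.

0 60/61 60/37 60/37 5880/2257 8 4 N
1 3/4 15/8 15/8 21/8 8 5 W
2 60/53 12/17 12/17 1656/901 7 5 S
3 30/17 2/3 2/3 124/51 7 4 E
4 60/61 60/37 60/37 5880/2257 8 4 N
final 8 5 W

n=0: pose=(8,4,N); sL=60/61, sR=60/37; mL=60/37, mR=5880/2257; mL+mR=9540/2257 → advance +1; mR−mL=60/61 → turn +1·90°
n=1: pose=(8,5,W); sL=3/4, sR=15/8; mL=15/8, mR=21/8; mL+mR=9/2 → advance +1; mR−mL=3/4 → turn +1·90°
n=2: pose=(7,5,S); sL=60/53, sR=12/17; mL=12/17, mR=1656/901; mL+mR=2292/901 → advance +1; mR−mL=60/53 → turn +1·90°
n=3: pose=(7,4,E); sL=30/17, sR=2/3; mL=2/3, mR=124/51; mL+mR=158/51 → advance +1; mR−mL=30/17 → turn +1·90°
n=4: pose=(8,4,N); sL=60/61, sR=60/37; mL=60/37, mR=5880/2257; mL+mR=9540/2257 → advance +1; mR−mL=60/61 → turn +1·90°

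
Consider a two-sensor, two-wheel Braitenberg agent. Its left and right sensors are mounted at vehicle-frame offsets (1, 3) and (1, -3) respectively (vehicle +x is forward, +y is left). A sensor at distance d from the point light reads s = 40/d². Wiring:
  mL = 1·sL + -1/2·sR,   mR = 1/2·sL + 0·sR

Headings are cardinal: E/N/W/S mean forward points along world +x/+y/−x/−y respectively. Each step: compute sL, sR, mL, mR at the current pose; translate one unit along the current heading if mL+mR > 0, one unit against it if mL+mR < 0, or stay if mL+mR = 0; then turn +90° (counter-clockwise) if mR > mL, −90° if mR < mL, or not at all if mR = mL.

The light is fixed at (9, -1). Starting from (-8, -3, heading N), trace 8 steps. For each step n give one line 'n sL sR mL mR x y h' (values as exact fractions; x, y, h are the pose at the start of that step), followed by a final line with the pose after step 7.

0 40/401 40/197 -140/78997 20/401 -8 -3 N
1 2/17 5/41 79/1394 1/17 -8 -2 W
2 40/229 8/89 2644/20381 20/229 -9 -2 S
3 20/193 20/181 1690/34933 10/193 -9 -3 W
4 8/53 40/493 2884/26129 4/53 -10 -3 S
5 10/109 1/10 91/2180 5/109 -10 -4 W
6 8/61 8/109 628/6649 4/61 -11 -4 S
7 4/49 20/221 394/10829 2/49 -11 -5 W
final -12 -5 S

n=0: pose=(-8,-3,N); sL=40/401, sR=40/197; mL=-140/78997, mR=20/401; mL+mR=3800/78997 → advance +1; mR−mL=4080/78997 → turn +1·90°
n=1: pose=(-8,-2,W); sL=2/17, sR=5/41; mL=79/1394, mR=1/17; mL+mR=161/1394 → advance +1; mR−mL=3/1394 → turn +1·90°
n=2: pose=(-9,-2,S); sL=40/229, sR=8/89; mL=2644/20381, mR=20/229; mL+mR=4424/20381 → advance +1; mR−mL=-864/20381 → turn -1·90°
n=3: pose=(-9,-3,W); sL=20/193, sR=20/181; mL=1690/34933, mR=10/193; mL+mR=3500/34933 → advance +1; mR−mL=120/34933 → turn +1·90°
n=4: pose=(-10,-3,S); sL=8/53, sR=40/493; mL=2884/26129, mR=4/53; mL+mR=4856/26129 → advance +1; mR−mL=-912/26129 → turn -1·90°
n=5: pose=(-10,-4,W); sL=10/109, sR=1/10; mL=91/2180, mR=5/109; mL+mR=191/2180 → advance +1; mR−mL=9/2180 → turn +1·90°
n=6: pose=(-11,-4,S); sL=8/61, sR=8/109; mL=628/6649, mR=4/61; mL+mR=1064/6649 → advance +1; mR−mL=-192/6649 → turn -1·90°
n=7: pose=(-11,-5,W); sL=4/49, sR=20/221; mL=394/10829, mR=2/49; mL+mR=836/10829 → advance +1; mR−mL=48/10829 → turn +1·90°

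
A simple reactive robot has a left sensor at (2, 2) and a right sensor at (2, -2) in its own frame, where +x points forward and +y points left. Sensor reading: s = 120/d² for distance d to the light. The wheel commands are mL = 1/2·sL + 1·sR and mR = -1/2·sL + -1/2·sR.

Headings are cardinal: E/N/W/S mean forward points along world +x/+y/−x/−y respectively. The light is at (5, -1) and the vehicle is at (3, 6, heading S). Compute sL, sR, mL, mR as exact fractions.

24/5 120/41 1092/205 -792/205

left sensor world pos  = (5, 4); dL² = 25
right sensor world pos = (1, 4); dR² = 41
sL = 120/25 = 24/5
sR = 120/41 = 120/41
mL = 1/2·sL + 1·sR = 1092/205
mR = -1/2·sL + -1/2·sR = -792/205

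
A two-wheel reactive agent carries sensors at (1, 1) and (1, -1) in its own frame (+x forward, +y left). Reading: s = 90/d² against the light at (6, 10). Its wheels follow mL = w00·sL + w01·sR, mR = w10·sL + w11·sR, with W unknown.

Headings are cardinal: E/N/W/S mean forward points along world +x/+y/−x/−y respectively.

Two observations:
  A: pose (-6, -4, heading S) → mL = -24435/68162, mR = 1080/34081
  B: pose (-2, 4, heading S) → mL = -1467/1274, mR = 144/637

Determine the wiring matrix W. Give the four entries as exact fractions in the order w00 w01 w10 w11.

obs A: pose=(-6,-4,S) → sL=45/173, sR=45/197, mL=-24435/68162, mR=1080/34081
obs B: pose=(-2,4,S) → sL=45/49, sR=9/13, mL=-1467/1274, mR=144/637
sensor matrix S = [[45/173, 45/197], [45/49, 9/13]]; det S = -644760/21709597
solve [mL_A; mL_B] = S·[w00; w01] and [mR_A; mR_B] = S·[w10; w11]:
  w00 = -1/2, w01 = -1, w10 = 1, w11 = -1

-1/2 -1 1 -1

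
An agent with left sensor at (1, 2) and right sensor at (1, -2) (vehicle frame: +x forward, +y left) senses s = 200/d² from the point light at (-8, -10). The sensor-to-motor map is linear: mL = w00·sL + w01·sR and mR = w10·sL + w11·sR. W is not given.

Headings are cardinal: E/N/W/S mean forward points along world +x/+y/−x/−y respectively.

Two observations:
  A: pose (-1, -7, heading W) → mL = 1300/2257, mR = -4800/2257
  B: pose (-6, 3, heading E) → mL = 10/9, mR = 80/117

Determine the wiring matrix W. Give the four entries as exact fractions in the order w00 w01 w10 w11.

-1/2 1 -1 1

obs A: pose=(-1,-7,W) → sL=200/37, sR=200/61, mL=1300/2257, mR=-4800/2257
obs B: pose=(-6,3,E) → sL=100/117, sR=20/13, mL=10/9, mR=80/117
sensor matrix S = [[200/37, 200/61], [100/117, 20/13]]; det S = 112000/20313
solve [mL_A; mL_B] = S·[w00; w01] and [mR_A; mR_B] = S·[w10; w11]:
  w00 = -1/2, w01 = 1, w10 = -1, w11 = 1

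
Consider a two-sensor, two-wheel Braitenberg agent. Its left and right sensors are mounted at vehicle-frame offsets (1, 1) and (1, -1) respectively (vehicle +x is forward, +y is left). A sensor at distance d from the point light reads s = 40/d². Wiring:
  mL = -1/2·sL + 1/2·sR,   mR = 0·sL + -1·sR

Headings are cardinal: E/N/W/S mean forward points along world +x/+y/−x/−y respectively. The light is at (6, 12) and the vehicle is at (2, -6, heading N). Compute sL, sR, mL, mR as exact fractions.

20/157 20/149 80/23393 -20/149

left sensor world pos  = (1, -5); dL² = 314
right sensor world pos = (3, -5); dR² = 298
sL = 40/314 = 20/157
sR = 40/298 = 20/149
mL = -1/2·sL + 1/2·sR = 80/23393
mR = 0·sL + -1·sR = -20/149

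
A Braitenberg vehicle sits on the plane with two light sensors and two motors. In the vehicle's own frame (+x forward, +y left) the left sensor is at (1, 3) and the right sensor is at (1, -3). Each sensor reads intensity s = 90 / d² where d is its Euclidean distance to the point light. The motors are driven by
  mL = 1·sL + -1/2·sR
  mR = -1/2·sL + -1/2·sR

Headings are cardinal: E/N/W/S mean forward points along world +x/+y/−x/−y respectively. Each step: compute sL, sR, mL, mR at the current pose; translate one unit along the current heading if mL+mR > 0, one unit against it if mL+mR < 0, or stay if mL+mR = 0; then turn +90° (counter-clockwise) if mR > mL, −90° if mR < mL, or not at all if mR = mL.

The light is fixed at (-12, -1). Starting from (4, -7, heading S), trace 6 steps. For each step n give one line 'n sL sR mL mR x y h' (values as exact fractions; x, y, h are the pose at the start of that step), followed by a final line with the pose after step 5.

n=0: pose=(4,-7,S); sL=9/41, sR=45/109; mL=117/8938, mR=-1413/4469; mL+mR=-2709/8938 → advance -1; mR−mL=-27/82 → turn -1·90°
n=1: pose=(4,-6,W); sL=90/289, sR=90/229; mL=7605/66181, mR=-23310/66181; mL+mR=-15705/66181 → advance -1; mR−mL=-135/289 → turn -1·90°
n=2: pose=(5,-6,N); sL=45/106, sR=45/208; mL=6975/22048, mR=-7065/22048; mL+mR=-45/11024 → advance -1; mR−mL=-135/212 → turn -1·90°
n=3: pose=(5,-7,E); sL=10/37, sR=2/9; mL=53/333, mR=-82/333; mL+mR=-29/333 → advance -1; mR−mL=-15/37 → turn -1·90°
n=4: pose=(4,-7,S); sL=9/41, sR=45/109; mL=117/8938, mR=-1413/4469; mL+mR=-2709/8938 → advance -1; mR−mL=-27/82 → turn -1·90°
n=5: pose=(4,-6,W); sL=90/289, sR=90/229; mL=7605/66181, mR=-23310/66181; mL+mR=-15705/66181 → advance -1; mR−mL=-135/289 → turn -1·90°

0 9/41 45/109 117/8938 -1413/4469 4 -7 S
1 90/289 90/229 7605/66181 -23310/66181 4 -6 W
2 45/106 45/208 6975/22048 -7065/22048 5 -6 N
3 10/37 2/9 53/333 -82/333 5 -7 E
4 9/41 45/109 117/8938 -1413/4469 4 -7 S
5 90/289 90/229 7605/66181 -23310/66181 4 -6 W
final 5 -6 N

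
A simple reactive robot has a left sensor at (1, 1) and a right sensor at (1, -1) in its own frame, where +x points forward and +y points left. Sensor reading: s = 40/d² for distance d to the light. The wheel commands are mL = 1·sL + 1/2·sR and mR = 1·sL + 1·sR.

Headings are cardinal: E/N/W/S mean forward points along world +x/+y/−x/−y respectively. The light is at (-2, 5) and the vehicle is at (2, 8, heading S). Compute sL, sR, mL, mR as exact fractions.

40/29 40/13 1100/377 1680/377

left sensor world pos  = (3, 7); dL² = 29
right sensor world pos = (1, 7); dR² = 13
sL = 40/29 = 40/29
sR = 40/13 = 40/13
mL = 1·sL + 1/2·sR = 1100/377
mR = 1·sL + 1·sR = 1680/377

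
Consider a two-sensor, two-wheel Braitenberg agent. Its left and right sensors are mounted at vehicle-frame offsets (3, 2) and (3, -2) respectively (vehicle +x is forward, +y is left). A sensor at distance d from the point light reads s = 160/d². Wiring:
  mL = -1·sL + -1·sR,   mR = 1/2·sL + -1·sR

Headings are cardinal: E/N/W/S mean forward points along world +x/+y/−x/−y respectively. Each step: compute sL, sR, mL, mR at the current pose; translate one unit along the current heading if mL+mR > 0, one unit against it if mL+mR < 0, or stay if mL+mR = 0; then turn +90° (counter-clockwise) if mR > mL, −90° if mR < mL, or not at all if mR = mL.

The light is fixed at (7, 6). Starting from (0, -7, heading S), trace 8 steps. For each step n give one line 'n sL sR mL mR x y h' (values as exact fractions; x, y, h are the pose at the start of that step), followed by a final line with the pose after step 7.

n=0: pose=(0,-7,S); sL=160/281, sR=160/337; mL=-98880/94697, mR=-18000/94697; mL+mR=-116880/94697 → advance -1; mR−mL=240/281 → turn +1·90°
n=1: pose=(0,-6,E); sL=40/29, sR=40/53; mL=-3280/1537, mR=-100/1537; mL+mR=-3380/1537 → advance -1; mR−mL=60/29 → turn +1·90°
n=2: pose=(-1,-6,N); sL=160/181, sR=160/117; mL=-47680/21177, mR=-19600/21177; mL+mR=-67280/21177 → advance -1; mR−mL=240/181 → turn +1·90°
n=3: pose=(-1,-7,W); sL=80/173, sR=80/121; mL=-23520/20933, mR=-9000/20933; mL+mR=-32520/20933 → advance -1; mR−mL=120/173 → turn +1·90°
n=4: pose=(0,-7,S); sL=160/281, sR=160/337; mL=-98880/94697, mR=-18000/94697; mL+mR=-116880/94697 → advance -1; mR−mL=240/281 → turn +1·90°
n=5: pose=(0,-6,E); sL=40/29, sR=40/53; mL=-3280/1537, mR=-100/1537; mL+mR=-3380/1537 → advance -1; mR−mL=60/29 → turn +1·90°
n=6: pose=(-1,-6,N); sL=160/181, sR=160/117; mL=-47680/21177, mR=-19600/21177; mL+mR=-67280/21177 → advance -1; mR−mL=240/181 → turn +1·90°
n=7: pose=(-1,-7,W); sL=80/173, sR=80/121; mL=-23520/20933, mR=-9000/20933; mL+mR=-32520/20933 → advance -1; mR−mL=120/173 → turn +1·90°

0 160/281 160/337 -98880/94697 -18000/94697 0 -7 S
1 40/29 40/53 -3280/1537 -100/1537 0 -6 E
2 160/181 160/117 -47680/21177 -19600/21177 -1 -6 N
3 80/173 80/121 -23520/20933 -9000/20933 -1 -7 W
4 160/281 160/337 -98880/94697 -18000/94697 0 -7 S
5 40/29 40/53 -3280/1537 -100/1537 0 -6 E
6 160/181 160/117 -47680/21177 -19600/21177 -1 -6 N
7 80/173 80/121 -23520/20933 -9000/20933 -1 -7 W
final 0 -7 S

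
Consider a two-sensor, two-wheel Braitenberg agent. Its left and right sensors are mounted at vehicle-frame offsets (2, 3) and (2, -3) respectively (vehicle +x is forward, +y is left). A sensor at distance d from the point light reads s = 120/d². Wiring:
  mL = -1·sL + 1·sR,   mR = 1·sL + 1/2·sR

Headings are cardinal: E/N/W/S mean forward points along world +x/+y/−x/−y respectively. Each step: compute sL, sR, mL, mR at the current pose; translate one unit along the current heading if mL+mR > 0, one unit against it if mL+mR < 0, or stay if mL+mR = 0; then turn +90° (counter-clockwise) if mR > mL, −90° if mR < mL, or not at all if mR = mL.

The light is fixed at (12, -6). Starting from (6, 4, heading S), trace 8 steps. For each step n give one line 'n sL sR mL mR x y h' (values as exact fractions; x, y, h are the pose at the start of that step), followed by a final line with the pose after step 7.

0 120/73 24/29 -1728/2117 4356/2117 6 4 S
1 3/4 30/13 81/52 99/52 6 3 E
2 24/37 24/25 288/925 1044/925 7 3 N
3 60/49 60/109 -3600/5341 8010/5341 7 4 W
4 120/73 24/29 -1728/2117 4356/2117 6 4 S
5 3/4 30/13 81/52 99/52 6 3 E
6 24/37 24/25 288/925 1044/925 7 3 N
7 60/49 60/109 -3600/5341 8010/5341 7 4 W
final 6 4 S

n=0: pose=(6,4,S); sL=120/73, sR=24/29; mL=-1728/2117, mR=4356/2117; mL+mR=36/29 → advance +1; mR−mL=6084/2117 → turn +1·90°
n=1: pose=(6,3,E); sL=3/4, sR=30/13; mL=81/52, mR=99/52; mL+mR=45/13 → advance +1; mR−mL=9/26 → turn +1·90°
n=2: pose=(7,3,N); sL=24/37, sR=24/25; mL=288/925, mR=1044/925; mL+mR=36/25 → advance +1; mR−mL=756/925 → turn +1·90°
n=3: pose=(7,4,W); sL=60/49, sR=60/109; mL=-3600/5341, mR=8010/5341; mL+mR=90/109 → advance +1; mR−mL=11610/5341 → turn +1·90°
n=4: pose=(6,4,S); sL=120/73, sR=24/29; mL=-1728/2117, mR=4356/2117; mL+mR=36/29 → advance +1; mR−mL=6084/2117 → turn +1·90°
n=5: pose=(6,3,E); sL=3/4, sR=30/13; mL=81/52, mR=99/52; mL+mR=45/13 → advance +1; mR−mL=9/26 → turn +1·90°
n=6: pose=(7,3,N); sL=24/37, sR=24/25; mL=288/925, mR=1044/925; mL+mR=36/25 → advance +1; mR−mL=756/925 → turn +1·90°
n=7: pose=(7,4,W); sL=60/49, sR=60/109; mL=-3600/5341, mR=8010/5341; mL+mR=90/109 → advance +1; mR−mL=11610/5341 → turn +1·90°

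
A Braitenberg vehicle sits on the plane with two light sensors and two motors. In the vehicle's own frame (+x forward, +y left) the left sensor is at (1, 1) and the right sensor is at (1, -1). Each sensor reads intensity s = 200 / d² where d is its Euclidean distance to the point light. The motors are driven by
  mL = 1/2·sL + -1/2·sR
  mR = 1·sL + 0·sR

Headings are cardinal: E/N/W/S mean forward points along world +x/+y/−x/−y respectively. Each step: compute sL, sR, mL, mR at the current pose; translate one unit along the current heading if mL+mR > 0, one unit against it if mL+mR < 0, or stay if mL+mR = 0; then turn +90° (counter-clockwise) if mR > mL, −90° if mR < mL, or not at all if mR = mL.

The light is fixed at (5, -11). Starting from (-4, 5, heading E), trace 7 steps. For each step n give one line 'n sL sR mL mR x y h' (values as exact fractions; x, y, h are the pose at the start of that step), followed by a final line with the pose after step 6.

n=0: pose=(-4,5,E); sL=200/353, sR=200/289; mL=-6400/102017, mR=200/353; mL+mR=51400/102017 → advance +1; mR−mL=64200/102017 → turn +1·90°
n=1: pose=(-3,5,N); sL=20/37, sR=100/169; mL=-160/6253, mR=20/37; mL+mR=3220/6253 → advance +1; mR−mL=3540/6253 → turn +1·90°
n=2: pose=(-3,6,W); sL=200/337, sR=40/81; mL=1360/27297, mR=200/337; mL+mR=17560/27297 → advance +1; mR−mL=14840/27297 → turn +1·90°
n=3: pose=(-4,6,S); sL=5/8, sR=50/89; mL=45/1424, mR=5/8; mL+mR=935/1424 → advance +1; mR−mL=845/1424 → turn +1·90°
n=4: pose=(-4,5,E); sL=200/353, sR=200/289; mL=-6400/102017, mR=200/353; mL+mR=51400/102017 → advance +1; mR−mL=64200/102017 → turn +1·90°
n=5: pose=(-3,5,N); sL=20/37, sR=100/169; mL=-160/6253, mR=20/37; mL+mR=3220/6253 → advance +1; mR−mL=3540/6253 → turn +1·90°
n=6: pose=(-3,6,W); sL=200/337, sR=40/81; mL=1360/27297, mR=200/337; mL+mR=17560/27297 → advance +1; mR−mL=14840/27297 → turn +1·90°

0 200/353 200/289 -6400/102017 200/353 -4 5 E
1 20/37 100/169 -160/6253 20/37 -3 5 N
2 200/337 40/81 1360/27297 200/337 -3 6 W
3 5/8 50/89 45/1424 5/8 -4 6 S
4 200/353 200/289 -6400/102017 200/353 -4 5 E
5 20/37 100/169 -160/6253 20/37 -3 5 N
6 200/337 40/81 1360/27297 200/337 -3 6 W
final -4 6 S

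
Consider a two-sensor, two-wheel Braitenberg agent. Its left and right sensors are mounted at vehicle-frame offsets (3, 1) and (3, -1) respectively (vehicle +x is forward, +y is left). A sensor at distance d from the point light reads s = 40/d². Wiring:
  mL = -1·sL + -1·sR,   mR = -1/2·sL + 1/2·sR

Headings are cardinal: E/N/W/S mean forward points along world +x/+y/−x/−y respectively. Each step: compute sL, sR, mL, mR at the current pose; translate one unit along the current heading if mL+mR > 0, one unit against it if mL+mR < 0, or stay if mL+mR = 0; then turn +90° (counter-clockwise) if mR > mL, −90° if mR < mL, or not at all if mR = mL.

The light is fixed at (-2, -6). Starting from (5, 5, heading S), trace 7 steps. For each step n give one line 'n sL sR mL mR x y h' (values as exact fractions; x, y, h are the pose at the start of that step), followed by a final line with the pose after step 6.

0 5/16 2/5 -57/80 7/160 5 5 S
1 40/269 40/221 -19600/59449 960/59449 5 6 E
2 4/25 20/137 -1048/3425 -24/3425 4 6 N
3 40/109 40/153 -10480/16677 -880/16677 4 5 W
4 5/16 2/5 -57/80 7/160 5 5 S
5 40/269 40/221 -19600/59449 960/59449 5 6 E
6 4/25 20/137 -1048/3425 -24/3425 4 6 N
final 4 5 W

n=0: pose=(5,5,S); sL=5/16, sR=2/5; mL=-57/80, mR=7/160; mL+mR=-107/160 → advance -1; mR−mL=121/160 → turn +1·90°
n=1: pose=(5,6,E); sL=40/269, sR=40/221; mL=-19600/59449, mR=960/59449; mL+mR=-18640/59449 → advance -1; mR−mL=20560/59449 → turn +1·90°
n=2: pose=(4,6,N); sL=4/25, sR=20/137; mL=-1048/3425, mR=-24/3425; mL+mR=-1072/3425 → advance -1; mR−mL=1024/3425 → turn +1·90°
n=3: pose=(4,5,W); sL=40/109, sR=40/153; mL=-10480/16677, mR=-880/16677; mL+mR=-11360/16677 → advance -1; mR−mL=3200/5559 → turn +1·90°
n=4: pose=(5,5,S); sL=5/16, sR=2/5; mL=-57/80, mR=7/160; mL+mR=-107/160 → advance -1; mR−mL=121/160 → turn +1·90°
n=5: pose=(5,6,E); sL=40/269, sR=40/221; mL=-19600/59449, mR=960/59449; mL+mR=-18640/59449 → advance -1; mR−mL=20560/59449 → turn +1·90°
n=6: pose=(4,6,N); sL=4/25, sR=20/137; mL=-1048/3425, mR=-24/3425; mL+mR=-1072/3425 → advance -1; mR−mL=1024/3425 → turn +1·90°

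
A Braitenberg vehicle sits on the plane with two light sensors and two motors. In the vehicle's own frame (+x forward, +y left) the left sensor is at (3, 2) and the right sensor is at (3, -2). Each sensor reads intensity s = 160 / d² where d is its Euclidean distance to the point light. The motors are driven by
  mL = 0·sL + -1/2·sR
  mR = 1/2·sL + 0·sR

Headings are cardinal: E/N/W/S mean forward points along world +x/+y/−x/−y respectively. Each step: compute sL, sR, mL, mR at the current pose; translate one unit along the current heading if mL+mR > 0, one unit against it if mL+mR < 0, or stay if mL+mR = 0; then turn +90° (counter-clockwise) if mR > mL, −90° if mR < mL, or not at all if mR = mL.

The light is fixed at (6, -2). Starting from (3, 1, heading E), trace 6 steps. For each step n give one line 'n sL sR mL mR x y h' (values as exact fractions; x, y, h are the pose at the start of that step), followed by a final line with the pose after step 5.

0 32/5 160 -80 16/5 3 1 E
1 20/9 4 -2 10/9 2 1 N
2 160/49 32/13 -16/13 80/49 2 0 W
3 16 16/5 -8/5 8 1 0 S
4 160/13 32 -16 80/13 1 -1 E
5 2 5 -5/2 1 0 -1 N
final 0 -2 W

n=0: pose=(3,1,E); sL=32/5, sR=160; mL=-80, mR=16/5; mL+mR=-384/5 → advance -1; mR−mL=416/5 → turn +1·90°
n=1: pose=(2,1,N); sL=20/9, sR=4; mL=-2, mR=10/9; mL+mR=-8/9 → advance -1; mR−mL=28/9 → turn +1·90°
n=2: pose=(2,0,W); sL=160/49, sR=32/13; mL=-16/13, mR=80/49; mL+mR=256/637 → advance +1; mR−mL=1824/637 → turn +1·90°
n=3: pose=(1,0,S); sL=16, sR=16/5; mL=-8/5, mR=8; mL+mR=32/5 → advance +1; mR−mL=48/5 → turn +1·90°
n=4: pose=(1,-1,E); sL=160/13, sR=32; mL=-16, mR=80/13; mL+mR=-128/13 → advance -1; mR−mL=288/13 → turn +1·90°
n=5: pose=(0,-1,N); sL=2, sR=5; mL=-5/2, mR=1; mL+mR=-3/2 → advance -1; mR−mL=7/2 → turn +1·90°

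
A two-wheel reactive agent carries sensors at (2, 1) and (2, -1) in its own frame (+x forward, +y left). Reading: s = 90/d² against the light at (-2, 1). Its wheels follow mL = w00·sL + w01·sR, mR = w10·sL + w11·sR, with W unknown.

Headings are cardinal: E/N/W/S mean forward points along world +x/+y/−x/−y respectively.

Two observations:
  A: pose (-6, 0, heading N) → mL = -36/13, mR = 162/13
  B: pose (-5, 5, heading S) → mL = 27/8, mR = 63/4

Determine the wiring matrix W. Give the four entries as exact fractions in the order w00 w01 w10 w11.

1/2 -1/2 1 1

obs A: pose=(-6,0,N) → sL=45/13, sR=9, mL=-36/13, mR=162/13
obs B: pose=(-5,5,S) → sL=45/4, sR=9/2, mL=27/8, mR=63/4
sensor matrix S = [[45/13, 9], [45/4, 9/2]]; det S = -4455/52
solve [mL_A; mL_B] = S·[w00; w01] and [mR_A; mR_B] = S·[w10; w11]:
  w00 = 1/2, w01 = -1/2, w10 = 1, w11 = 1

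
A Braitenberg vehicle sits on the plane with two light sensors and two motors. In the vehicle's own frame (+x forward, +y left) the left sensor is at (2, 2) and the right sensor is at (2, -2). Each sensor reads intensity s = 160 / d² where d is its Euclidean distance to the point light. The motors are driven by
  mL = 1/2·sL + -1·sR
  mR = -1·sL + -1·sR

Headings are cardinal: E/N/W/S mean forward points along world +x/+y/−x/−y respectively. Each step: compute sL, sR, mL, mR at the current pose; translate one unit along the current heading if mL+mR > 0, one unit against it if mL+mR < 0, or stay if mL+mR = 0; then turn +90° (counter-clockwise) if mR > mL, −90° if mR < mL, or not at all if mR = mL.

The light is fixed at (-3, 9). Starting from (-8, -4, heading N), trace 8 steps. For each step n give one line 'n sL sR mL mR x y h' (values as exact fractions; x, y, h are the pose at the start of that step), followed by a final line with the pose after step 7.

n=0: pose=(-8,-4,N); sL=16/17, sR=16/13; mL=-168/221, mR=-480/221; mL+mR=-648/221 → advance -1; mR−mL=-24/17 → turn -1·90°
n=1: pose=(-8,-5,E); sL=160/153, sR=32/53; mL=-656/8109, mR=-13376/8109; mL+mR=-14032/8109 → advance -1; mR−mL=-80/51 → turn -1·90°
n=2: pose=(-9,-5,S); sL=10/17, sR=1/2; mL=-7/34, mR=-37/34; mL+mR=-22/17 → advance -1; mR−mL=-15/17 → turn -1·90°
n=3: pose=(-9,-4,W); sL=160/289, sR=32/37; mL=-6288/10693, mR=-15168/10693; mL+mR=-21456/10693 → advance -1; mR−mL=-240/289 → turn -1·90°
n=4: pose=(-8,-4,N); sL=16/17, sR=16/13; mL=-168/221, mR=-480/221; mL+mR=-648/221 → advance -1; mR−mL=-24/17 → turn -1·90°
n=5: pose=(-8,-5,E); sL=160/153, sR=32/53; mL=-656/8109, mR=-13376/8109; mL+mR=-14032/8109 → advance -1; mR−mL=-80/51 → turn -1·90°
n=6: pose=(-9,-5,S); sL=10/17, sR=1/2; mL=-7/34, mR=-37/34; mL+mR=-22/17 → advance -1; mR−mL=-15/17 → turn -1·90°
n=7: pose=(-9,-4,W); sL=160/289, sR=32/37; mL=-6288/10693, mR=-15168/10693; mL+mR=-21456/10693 → advance -1; mR−mL=-240/289 → turn -1·90°

0 16/17 16/13 -168/221 -480/221 -8 -4 N
1 160/153 32/53 -656/8109 -13376/8109 -8 -5 E
2 10/17 1/2 -7/34 -37/34 -9 -5 S
3 160/289 32/37 -6288/10693 -15168/10693 -9 -4 W
4 16/17 16/13 -168/221 -480/221 -8 -4 N
5 160/153 32/53 -656/8109 -13376/8109 -8 -5 E
6 10/17 1/2 -7/34 -37/34 -9 -5 S
7 160/289 32/37 -6288/10693 -15168/10693 -9 -4 W
final -8 -4 N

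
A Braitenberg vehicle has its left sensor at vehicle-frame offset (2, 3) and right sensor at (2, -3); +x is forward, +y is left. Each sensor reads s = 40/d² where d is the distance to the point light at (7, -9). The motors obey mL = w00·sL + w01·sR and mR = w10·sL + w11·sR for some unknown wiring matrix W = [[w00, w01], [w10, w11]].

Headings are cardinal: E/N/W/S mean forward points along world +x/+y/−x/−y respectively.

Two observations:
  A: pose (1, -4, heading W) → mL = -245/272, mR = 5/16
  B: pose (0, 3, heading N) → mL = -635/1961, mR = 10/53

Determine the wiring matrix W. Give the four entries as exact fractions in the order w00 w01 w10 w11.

-1 -1 0 1

obs A: pose=(1,-4,W) → sL=10/17, sR=5/16, mL=-245/272, mR=5/16
obs B: pose=(0,3,N) → sL=5/37, sR=10/53, mL=-635/1961, mR=10/53
sensor matrix S = [[10/17, 5/16], [5/37, 10/53]]; det S = 36675/533392
solve [mL_A; mL_B] = S·[w00; w01] and [mR_A; mR_B] = S·[w10; w11]:
  w00 = -1, w01 = -1, w10 = 0, w11 = 1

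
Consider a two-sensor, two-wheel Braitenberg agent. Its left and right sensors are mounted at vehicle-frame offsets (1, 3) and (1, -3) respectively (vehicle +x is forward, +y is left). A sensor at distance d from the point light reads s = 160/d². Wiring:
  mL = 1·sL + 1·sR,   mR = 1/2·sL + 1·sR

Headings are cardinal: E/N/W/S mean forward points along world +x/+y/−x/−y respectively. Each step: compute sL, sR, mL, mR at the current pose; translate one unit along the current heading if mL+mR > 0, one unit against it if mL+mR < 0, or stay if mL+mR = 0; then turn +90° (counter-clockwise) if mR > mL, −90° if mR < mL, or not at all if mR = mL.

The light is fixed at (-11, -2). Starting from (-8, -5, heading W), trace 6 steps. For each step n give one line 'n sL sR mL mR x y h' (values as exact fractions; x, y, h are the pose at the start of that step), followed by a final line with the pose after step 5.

0 4 40 44 42 -8 -5 W
1 32 160/29 1088/29 624/29 -9 -5 N
2 16 80/17 352/17 216/17 -9 -4 E
3 32/9 160/9 64/3 176/9 -8 -4 S
4 4 40 44 42 -8 -5 W
5 32 160/29 1088/29 624/29 -9 -5 N
final -9 -4 E

n=0: pose=(-8,-5,W); sL=4, sR=40; mL=44, mR=42; mL+mR=86 → advance +1; mR−mL=-2 → turn -1·90°
n=1: pose=(-9,-5,N); sL=32, sR=160/29; mL=1088/29, mR=624/29; mL+mR=1712/29 → advance +1; mR−mL=-16 → turn -1·90°
n=2: pose=(-9,-4,E); sL=16, sR=80/17; mL=352/17, mR=216/17; mL+mR=568/17 → advance +1; mR−mL=-8 → turn -1·90°
n=3: pose=(-8,-4,S); sL=32/9, sR=160/9; mL=64/3, mR=176/9; mL+mR=368/9 → advance +1; mR−mL=-16/9 → turn -1·90°
n=4: pose=(-8,-5,W); sL=4, sR=40; mL=44, mR=42; mL+mR=86 → advance +1; mR−mL=-2 → turn -1·90°
n=5: pose=(-9,-5,N); sL=32, sR=160/29; mL=1088/29, mR=624/29; mL+mR=1712/29 → advance +1; mR−mL=-16 → turn -1·90°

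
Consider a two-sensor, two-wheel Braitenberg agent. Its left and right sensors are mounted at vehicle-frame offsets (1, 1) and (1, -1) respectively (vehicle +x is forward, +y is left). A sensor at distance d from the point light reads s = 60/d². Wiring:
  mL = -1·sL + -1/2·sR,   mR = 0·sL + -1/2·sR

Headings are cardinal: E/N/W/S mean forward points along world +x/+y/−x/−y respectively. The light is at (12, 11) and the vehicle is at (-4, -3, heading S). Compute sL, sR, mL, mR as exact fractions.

left sensor world pos  = (-3, -4); dL² = 450
right sensor world pos = (-5, -4); dR² = 514
sL = 60/450 = 2/15
sR = 60/514 = 30/257
mL = -1·sL + -1/2·sR = -739/3855
mR = 0·sL + -1/2·sR = -15/257

2/15 30/257 -739/3855 -15/257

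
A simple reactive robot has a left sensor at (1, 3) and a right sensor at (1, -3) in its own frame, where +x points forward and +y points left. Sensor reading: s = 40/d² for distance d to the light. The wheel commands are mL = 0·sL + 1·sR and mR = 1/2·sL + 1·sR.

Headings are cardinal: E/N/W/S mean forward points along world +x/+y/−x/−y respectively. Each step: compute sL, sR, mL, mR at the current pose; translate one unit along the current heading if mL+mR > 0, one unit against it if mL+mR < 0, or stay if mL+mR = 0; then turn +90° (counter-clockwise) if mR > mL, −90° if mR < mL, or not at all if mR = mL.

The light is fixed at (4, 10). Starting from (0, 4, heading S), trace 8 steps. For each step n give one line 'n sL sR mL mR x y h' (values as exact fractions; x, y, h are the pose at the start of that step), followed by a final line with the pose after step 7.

n=0: pose=(0,4,S); sL=4/5, sR=20/49; mL=20/49, mR=198/245; mL+mR=298/245 → advance +1; mR−mL=2/5 → turn +1·90°
n=1: pose=(0,3,E); sL=8/5, sR=40/109; mL=40/109, mR=636/545; mL+mR=836/545 → advance +1; mR−mL=4/5 → turn +1·90°
n=2: pose=(1,3,N); sL=5/9, sR=10/9; mL=10/9, mR=25/18; mL+mR=5/2 → advance +1; mR−mL=5/18 → turn +1·90°
n=3: pose=(1,4,W); sL=40/97, sR=8/5; mL=8/5, mR=876/485; mL+mR=1652/485 → advance +1; mR−mL=20/97 → turn +1·90°
n=4: pose=(0,4,S); sL=4/5, sR=20/49; mL=20/49, mR=198/245; mL+mR=298/245 → advance +1; mR−mL=2/5 → turn +1·90°
n=5: pose=(0,3,E); sL=8/5, sR=40/109; mL=40/109, mR=636/545; mL+mR=836/545 → advance +1; mR−mL=4/5 → turn +1·90°
n=6: pose=(1,3,N); sL=5/9, sR=10/9; mL=10/9, mR=25/18; mL+mR=5/2 → advance +1; mR−mL=5/18 → turn +1·90°
n=7: pose=(1,4,W); sL=40/97, sR=8/5; mL=8/5, mR=876/485; mL+mR=1652/485 → advance +1; mR−mL=20/97 → turn +1·90°

0 4/5 20/49 20/49 198/245 0 4 S
1 8/5 40/109 40/109 636/545 0 3 E
2 5/9 10/9 10/9 25/18 1 3 N
3 40/97 8/5 8/5 876/485 1 4 W
4 4/5 20/49 20/49 198/245 0 4 S
5 8/5 40/109 40/109 636/545 0 3 E
6 5/9 10/9 10/9 25/18 1 3 N
7 40/97 8/5 8/5 876/485 1 4 W
final 0 4 S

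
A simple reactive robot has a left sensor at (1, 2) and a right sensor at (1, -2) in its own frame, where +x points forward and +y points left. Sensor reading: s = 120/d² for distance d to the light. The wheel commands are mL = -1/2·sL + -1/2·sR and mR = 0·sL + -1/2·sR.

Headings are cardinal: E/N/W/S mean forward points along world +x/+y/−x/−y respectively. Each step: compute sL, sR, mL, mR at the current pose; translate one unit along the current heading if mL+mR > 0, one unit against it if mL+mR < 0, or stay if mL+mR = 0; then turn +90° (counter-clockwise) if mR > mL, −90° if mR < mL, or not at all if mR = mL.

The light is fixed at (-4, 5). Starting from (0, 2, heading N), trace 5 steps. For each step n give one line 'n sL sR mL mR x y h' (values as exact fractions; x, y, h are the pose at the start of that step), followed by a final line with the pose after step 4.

0 15 3 -9 -3/2 0 2 N
1 8/3 120/13 -232/39 -60/13 0 1 W
2 60/37 60/17 -1620/629 -30/17 1 1 S
3 120/37 120/61 -5880/2257 -60/61 1 2 E
4 15 3 -9 -3/2 0 2 N
final 0 1 W

n=0: pose=(0,2,N); sL=15, sR=3; mL=-9, mR=-3/2; mL+mR=-21/2 → advance -1; mR−mL=15/2 → turn +1·90°
n=1: pose=(0,1,W); sL=8/3, sR=120/13; mL=-232/39, mR=-60/13; mL+mR=-412/39 → advance -1; mR−mL=4/3 → turn +1·90°
n=2: pose=(1,1,S); sL=60/37, sR=60/17; mL=-1620/629, mR=-30/17; mL+mR=-2730/629 → advance -1; mR−mL=30/37 → turn +1·90°
n=3: pose=(1,2,E); sL=120/37, sR=120/61; mL=-5880/2257, mR=-60/61; mL+mR=-8100/2257 → advance -1; mR−mL=60/37 → turn +1·90°
n=4: pose=(0,2,N); sL=15, sR=3; mL=-9, mR=-3/2; mL+mR=-21/2 → advance -1; mR−mL=15/2 → turn +1·90°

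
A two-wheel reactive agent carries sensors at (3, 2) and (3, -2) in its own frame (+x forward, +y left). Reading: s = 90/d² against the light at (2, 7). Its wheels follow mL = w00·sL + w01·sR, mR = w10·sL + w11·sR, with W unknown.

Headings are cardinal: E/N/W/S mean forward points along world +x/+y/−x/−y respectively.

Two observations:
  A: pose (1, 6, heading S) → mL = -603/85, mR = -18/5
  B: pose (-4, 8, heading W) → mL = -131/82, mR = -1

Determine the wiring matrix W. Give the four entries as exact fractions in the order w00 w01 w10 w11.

-1 -1/2 0 -1

obs A: pose=(1,6,S) → sL=90/17, sR=18/5, mL=-603/85, mR=-18/5
obs B: pose=(-4,8,W) → sL=45/41, sR=1, mL=-131/82, mR=-1
sensor matrix S = [[90/17, 18/5], [45/41, 1]]; det S = 936/697
solve [mL_A; mL_B] = S·[w00; w01] and [mR_A; mR_B] = S·[w10; w11]:
  w00 = -1, w01 = -1/2, w10 = 0, w11 = -1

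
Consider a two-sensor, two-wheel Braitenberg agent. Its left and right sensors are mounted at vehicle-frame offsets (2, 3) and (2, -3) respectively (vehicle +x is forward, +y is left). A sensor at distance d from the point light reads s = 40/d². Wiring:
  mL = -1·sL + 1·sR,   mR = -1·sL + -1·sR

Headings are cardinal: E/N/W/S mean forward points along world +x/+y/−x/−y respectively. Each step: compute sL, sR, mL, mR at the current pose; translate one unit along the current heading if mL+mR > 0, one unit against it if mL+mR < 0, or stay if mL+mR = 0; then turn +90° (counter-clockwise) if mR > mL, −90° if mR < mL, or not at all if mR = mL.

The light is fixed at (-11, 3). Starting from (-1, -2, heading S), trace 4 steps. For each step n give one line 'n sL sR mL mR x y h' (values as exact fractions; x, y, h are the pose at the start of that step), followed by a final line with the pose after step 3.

0 20/109 20/49 1200/5341 -3160/5341 -1 -2 S
1 40/113 8/13 384/1469 -1424/1469 -1 -1 W
2 10/17 1/5 -33/85 -67/85 0 -1 N
3 40/173 40/233 -2400/40309 -16240/40309 0 -2 E
final -1 -2 S

n=0: pose=(-1,-2,S); sL=20/109, sR=20/49; mL=1200/5341, mR=-3160/5341; mL+mR=-40/109 → advance -1; mR−mL=-40/49 → turn -1·90°
n=1: pose=(-1,-1,W); sL=40/113, sR=8/13; mL=384/1469, mR=-1424/1469; mL+mR=-80/113 → advance -1; mR−mL=-16/13 → turn -1·90°
n=2: pose=(0,-1,N); sL=10/17, sR=1/5; mL=-33/85, mR=-67/85; mL+mR=-20/17 → advance -1; mR−mL=-2/5 → turn -1·90°
n=3: pose=(0,-2,E); sL=40/173, sR=40/233; mL=-2400/40309, mR=-16240/40309; mL+mR=-80/173 → advance -1; mR−mL=-80/233 → turn -1·90°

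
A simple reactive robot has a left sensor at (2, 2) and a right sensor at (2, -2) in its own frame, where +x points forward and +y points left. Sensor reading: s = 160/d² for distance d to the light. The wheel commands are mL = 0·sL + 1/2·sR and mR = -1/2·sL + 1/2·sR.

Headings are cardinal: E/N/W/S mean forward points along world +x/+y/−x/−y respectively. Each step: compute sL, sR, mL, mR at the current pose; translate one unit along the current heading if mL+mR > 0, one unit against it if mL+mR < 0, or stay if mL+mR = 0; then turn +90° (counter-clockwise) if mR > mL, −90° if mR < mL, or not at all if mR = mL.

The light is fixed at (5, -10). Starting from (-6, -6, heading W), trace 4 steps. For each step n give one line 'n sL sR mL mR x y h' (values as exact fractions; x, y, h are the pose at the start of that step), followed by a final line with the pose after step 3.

n=0: pose=(-6,-6,W); sL=160/173, sR=32/41; mL=16/41, mR=-512/7093; mL+mR=2256/7093 → advance +1; mR−mL=-80/173 → turn -1·90°
n=1: pose=(-7,-6,N); sL=20/29, sR=20/17; mL=10/17, mR=120/493; mL+mR=410/493 → advance +1; mR−mL=-10/29 → turn -1·90°
n=2: pose=(-7,-5,E); sL=160/149, sR=160/109; mL=80/109, mR=3200/16241; mL+mR=15120/16241 → advance +1; mR−mL=-80/149 → turn -1·90°
n=3: pose=(-6,-5,S); sL=16/9, sR=80/89; mL=40/89, mR=-352/801; mL+mR=8/801 → advance +1; mR−mL=-8/9 → turn -1·90°

0 160/173 32/41 16/41 -512/7093 -6 -6 W
1 20/29 20/17 10/17 120/493 -7 -6 N
2 160/149 160/109 80/109 3200/16241 -7 -5 E
3 16/9 80/89 40/89 -352/801 -6 -5 S
final -6 -6 W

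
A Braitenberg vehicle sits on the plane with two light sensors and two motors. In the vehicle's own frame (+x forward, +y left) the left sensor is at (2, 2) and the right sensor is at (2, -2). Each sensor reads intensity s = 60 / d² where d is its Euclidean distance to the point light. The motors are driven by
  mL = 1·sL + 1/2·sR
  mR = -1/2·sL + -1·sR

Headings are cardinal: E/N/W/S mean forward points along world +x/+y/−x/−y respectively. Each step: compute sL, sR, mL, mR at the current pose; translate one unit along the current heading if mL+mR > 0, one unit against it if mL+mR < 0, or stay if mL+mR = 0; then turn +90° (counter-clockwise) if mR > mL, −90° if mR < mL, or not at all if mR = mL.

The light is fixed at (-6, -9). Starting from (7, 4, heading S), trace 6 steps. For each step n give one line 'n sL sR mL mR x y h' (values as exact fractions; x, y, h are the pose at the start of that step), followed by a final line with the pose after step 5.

n=0: pose=(7,4,S); sL=30/173, sR=30/121; mL=6225/20933, mR=-7005/20933; mL+mR=-780/20933 → advance -1; mR−mL=-13230/20933 → turn -1·90°
n=1: pose=(7,5,W); sL=12/53, sR=60/377; mL=6114/19981, mR=-5442/19981; mL+mR=672/19981 → advance +1; mR−mL=-11556/19981 → turn -1·90°
n=2: pose=(6,5,N); sL=15/89, sR=15/113; mL=4725/20114, mR=-4365/20114; mL+mR=180/10057 → advance +1; mR−mL=-4545/10057 → turn -1·90°
n=3: pose=(6,6,E); sL=12/97, sR=12/73; mL=1458/7081, mR=-1602/7081; mL+mR=-144/7081 → advance -1; mR−mL=-3060/7081 → turn -1·90°
n=4: pose=(5,6,S); sL=30/169, sR=6/25; mL=1257/4225, mR=-1389/4225; mL+mR=-132/4225 → advance -1; mR−mL=-2646/4225 → turn -1·90°
n=5: pose=(5,7,W); sL=60/277, sR=4/27; mL=2174/7479, mR=-1918/7479; mL+mR=256/7479 → advance +1; mR−mL=-1364/2493 → turn -1·90°

0 30/173 30/121 6225/20933 -7005/20933 7 4 S
1 12/53 60/377 6114/19981 -5442/19981 7 5 W
2 15/89 15/113 4725/20114 -4365/20114 6 5 N
3 12/97 12/73 1458/7081 -1602/7081 6 6 E
4 30/169 6/25 1257/4225 -1389/4225 5 6 S
5 60/277 4/27 2174/7479 -1918/7479 5 7 W
final 4 7 N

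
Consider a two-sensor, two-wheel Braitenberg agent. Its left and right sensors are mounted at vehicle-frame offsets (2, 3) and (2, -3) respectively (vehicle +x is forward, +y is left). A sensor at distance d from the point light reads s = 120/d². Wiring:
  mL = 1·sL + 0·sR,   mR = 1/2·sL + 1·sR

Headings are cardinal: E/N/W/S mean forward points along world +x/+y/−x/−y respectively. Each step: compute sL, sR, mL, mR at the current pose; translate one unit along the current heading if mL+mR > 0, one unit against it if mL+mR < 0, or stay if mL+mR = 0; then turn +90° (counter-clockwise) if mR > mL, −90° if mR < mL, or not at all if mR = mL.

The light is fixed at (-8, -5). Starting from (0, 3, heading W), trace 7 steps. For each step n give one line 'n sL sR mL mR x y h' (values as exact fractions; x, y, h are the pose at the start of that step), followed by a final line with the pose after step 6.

0 120/61 120/157 120/61 16740/9577 0 3 W
1 30/29 3/5 30/29 162/145 -1 3 N
2 120/61 120/169 120/61 17460/10309 -1 4 W
3 12/13 60/101 12/13 1386/1313 -2 4 N
4 24/13 24/37 24/13 756/481 -2 5 W
5 30/37 15/26 30/37 945/962 -3 5 N
6 120/73 24/41 120/73 4212/2993 -3 6 W
final -4 6 N

n=0: pose=(0,3,W); sL=120/61, sR=120/157; mL=120/61, mR=16740/9577; mL+mR=35580/9577 → advance +1; mR−mL=-2100/9577 → turn -1·90°
n=1: pose=(-1,3,N); sL=30/29, sR=3/5; mL=30/29, mR=162/145; mL+mR=312/145 → advance +1; mR−mL=12/145 → turn +1·90°
n=2: pose=(-1,4,W); sL=120/61, sR=120/169; mL=120/61, mR=17460/10309; mL+mR=37740/10309 → advance +1; mR−mL=-2820/10309 → turn -1·90°
n=3: pose=(-2,4,N); sL=12/13, sR=60/101; mL=12/13, mR=1386/1313; mL+mR=2598/1313 → advance +1; mR−mL=174/1313 → turn +1·90°
n=4: pose=(-2,5,W); sL=24/13, sR=24/37; mL=24/13, mR=756/481; mL+mR=1644/481 → advance +1; mR−mL=-132/481 → turn -1·90°
n=5: pose=(-3,5,N); sL=30/37, sR=15/26; mL=30/37, mR=945/962; mL+mR=1725/962 → advance +1; mR−mL=165/962 → turn +1·90°
n=6: pose=(-3,6,W); sL=120/73, sR=24/41; mL=120/73, mR=4212/2993; mL+mR=9132/2993 → advance +1; mR−mL=-708/2993 → turn -1·90°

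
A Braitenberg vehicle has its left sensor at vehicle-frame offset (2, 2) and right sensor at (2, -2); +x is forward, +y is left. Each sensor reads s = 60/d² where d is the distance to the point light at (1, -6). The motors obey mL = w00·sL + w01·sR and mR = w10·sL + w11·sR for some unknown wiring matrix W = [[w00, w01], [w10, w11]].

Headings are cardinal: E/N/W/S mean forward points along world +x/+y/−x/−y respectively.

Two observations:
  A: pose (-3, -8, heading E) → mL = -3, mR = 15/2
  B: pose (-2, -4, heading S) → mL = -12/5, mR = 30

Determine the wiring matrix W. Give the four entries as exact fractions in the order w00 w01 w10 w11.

0 -1 1/2 0

obs A: pose=(-3,-8,E) → sL=15, sR=3, mL=-3, mR=15/2
obs B: pose=(-2,-4,S) → sL=60, sR=12/5, mL=-12/5, mR=30
sensor matrix S = [[15, 3], [60, 12/5]]; det S = -144
solve [mL_A; mL_B] = S·[w00; w01] and [mR_A; mR_B] = S·[w10; w11]:
  w00 = 0, w01 = -1, w10 = 1/2, w11 = 0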